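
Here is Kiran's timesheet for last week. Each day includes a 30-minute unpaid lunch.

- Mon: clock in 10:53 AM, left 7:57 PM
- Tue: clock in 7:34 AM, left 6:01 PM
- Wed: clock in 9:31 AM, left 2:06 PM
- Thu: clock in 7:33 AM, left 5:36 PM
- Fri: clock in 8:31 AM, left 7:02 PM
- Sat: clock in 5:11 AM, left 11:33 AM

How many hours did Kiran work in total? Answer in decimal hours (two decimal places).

48.03 hours

Mon: 10:53 AM–7:57 PM = 9 h 4 min; less 30 min break → 8 h 34 min
Tue: 7:34 AM–6:01 PM = 10 h 27 min; less 30 min break → 9 h 57 min
Wed: 9:31 AM–2:06 PM = 4 h 35 min; less 30 min break → 4 h 5 min
Thu: 7:33 AM–5:36 PM = 10 h 3 min; less 30 min break → 9 h 33 min
Fri: 8:31 AM–7:02 PM = 10 h 31 min; less 30 min break → 10 h 1 min
Sat: 5:11 AM–11:33 AM = 6 h 22 min; less 30 min break → 5 h 52 min
Total: 8 h 34 min + 9 h 57 min + 4 h 5 min + 9 h 33 min + 10 h 1 min + 5 h 52 min = 48 h 2 min.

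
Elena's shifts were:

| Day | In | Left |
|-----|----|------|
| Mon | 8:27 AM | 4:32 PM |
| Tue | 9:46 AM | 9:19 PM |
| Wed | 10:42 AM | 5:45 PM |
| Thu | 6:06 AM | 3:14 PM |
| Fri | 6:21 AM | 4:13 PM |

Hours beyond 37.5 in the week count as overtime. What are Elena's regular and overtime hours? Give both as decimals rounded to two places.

Mon: 8:27 AM–4:32 PM = 8 h 5 min
Tue: 9:46 AM–9:19 PM = 11 h 33 min
Wed: 10:42 AM–5:45 PM = 7 h 3 min
Thu: 6:06 AM–3:14 PM = 9 h 8 min
Fri: 6:21 AM–4:13 PM = 9 h 52 min
Total worked: 45 h 41 min = 45.68 h.
Threshold 37.5 h → overtime 8 h 11 min, regular 37 h 30 min.

Regular 37.50 hours, overtime 8.18 hours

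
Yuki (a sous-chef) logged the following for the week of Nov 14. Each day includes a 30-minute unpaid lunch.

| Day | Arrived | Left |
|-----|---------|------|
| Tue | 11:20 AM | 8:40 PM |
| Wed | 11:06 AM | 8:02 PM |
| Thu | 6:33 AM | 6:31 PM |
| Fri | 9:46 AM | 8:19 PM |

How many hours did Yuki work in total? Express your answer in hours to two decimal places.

Tue: 11:20 AM–8:40 PM = 9 h 20 min; less 30 min break → 8 h 50 min
Wed: 11:06 AM–8:02 PM = 8 h 56 min; less 30 min break → 8 h 26 min
Thu: 6:33 AM–6:31 PM = 11 h 58 min; less 30 min break → 11 h 28 min
Fri: 9:46 AM–8:19 PM = 10 h 33 min; less 30 min break → 10 h 3 min
Total: 8 h 50 min + 8 h 26 min + 11 h 28 min + 10 h 3 min = 38 h 47 min.

38.78 hours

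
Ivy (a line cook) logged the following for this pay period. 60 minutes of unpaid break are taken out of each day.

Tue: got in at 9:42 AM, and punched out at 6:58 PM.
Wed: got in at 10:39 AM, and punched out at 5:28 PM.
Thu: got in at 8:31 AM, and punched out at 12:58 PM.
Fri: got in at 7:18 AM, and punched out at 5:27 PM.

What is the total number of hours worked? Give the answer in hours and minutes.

Tue: 9:42 AM–6:58 PM = 9 h 16 min; less 60 min break → 8 h 16 min
Wed: 10:39 AM–5:28 PM = 6 h 49 min; less 60 min break → 5 h 49 min
Thu: 8:31 AM–12:58 PM = 4 h 27 min; less 60 min break → 3 h 27 min
Fri: 7:18 AM–5:27 PM = 10 h 9 min; less 60 min break → 9 h 9 min
Total: 8 h 16 min + 5 h 49 min + 3 h 27 min + 9 h 9 min = 26 h 41 min.

26 h 41 min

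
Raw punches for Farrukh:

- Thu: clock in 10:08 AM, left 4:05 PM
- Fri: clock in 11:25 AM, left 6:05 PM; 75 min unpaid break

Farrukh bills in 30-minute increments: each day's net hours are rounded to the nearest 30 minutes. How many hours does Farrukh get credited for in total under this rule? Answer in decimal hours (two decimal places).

11.50 hours

Thu: 10:08 AM–4:05 PM = 5 h 57 min → rounds to 6 h 0 min
Fri: 11:25 AM–6:05 PM = 6 h 40 min − 75 min = 5 h 25 min → rounds to 5 h 30 min
Total credited: 11 h 30 min.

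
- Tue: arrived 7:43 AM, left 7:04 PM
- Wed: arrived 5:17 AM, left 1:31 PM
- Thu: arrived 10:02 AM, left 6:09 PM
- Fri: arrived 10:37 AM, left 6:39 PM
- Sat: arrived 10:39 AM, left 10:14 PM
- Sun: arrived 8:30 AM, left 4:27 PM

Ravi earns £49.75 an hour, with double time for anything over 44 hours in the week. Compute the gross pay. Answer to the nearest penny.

Tue: 7:43 AM–7:04 PM = 11 h 21 min
Wed: 5:17 AM–1:31 PM = 8 h 14 min
Thu: 10:02 AM–6:09 PM = 8 h 7 min
Fri: 10:37 AM–6:39 PM = 8 h 2 min
Sat: 10:39 AM–10:14 PM = 11 h 35 min
Sun: 8:30 AM–4:27 PM = 7 h 57 min
Total worked: 55 h 16 min = 3316 min.
Regular 44 h 0 min = 2640 min at £49.75/h; overtime 11 h 16 min = 676 min at £99.50/h.
Pay = (2640 × £49.75 + 676 × £99.50) ÷ 60 = £3310.03.

£3310.03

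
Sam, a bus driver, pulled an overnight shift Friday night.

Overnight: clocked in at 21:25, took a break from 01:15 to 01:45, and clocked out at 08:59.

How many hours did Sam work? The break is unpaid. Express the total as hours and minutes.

11 h 4 min

Overnight: 21:25 → midnight = 2 h 35 min; midnight → 08:59 = 8 h 59 min; span 11 h 34 min; less 30 min break → 11 h 4 min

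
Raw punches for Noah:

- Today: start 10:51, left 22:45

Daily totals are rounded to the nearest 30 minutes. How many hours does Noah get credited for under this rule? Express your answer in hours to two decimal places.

12.00 hours

Today: 10:51–22:45 = 11 h 54 min → rounds to 12 h 0 min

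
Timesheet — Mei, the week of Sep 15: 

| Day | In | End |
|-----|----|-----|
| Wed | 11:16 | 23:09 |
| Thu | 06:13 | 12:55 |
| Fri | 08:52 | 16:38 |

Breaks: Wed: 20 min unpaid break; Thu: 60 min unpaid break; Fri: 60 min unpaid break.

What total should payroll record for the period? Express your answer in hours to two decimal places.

Wed: 11:16–23:09 = 11 h 53 min; less 20 min break → 11 h 33 min
Thu: 06:13–12:55 = 6 h 42 min; less 60 min break → 5 h 42 min
Fri: 08:52–16:38 = 7 h 46 min; less 60 min break → 6 h 46 min
Total: 11 h 33 min + 5 h 42 min + 6 h 46 min = 24 h 1 min.

24.02 hours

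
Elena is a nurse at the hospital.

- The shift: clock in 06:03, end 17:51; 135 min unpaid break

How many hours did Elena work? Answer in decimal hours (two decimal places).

9.55 hours

The shift: 06:03–17:51 = 11 h 48 min; less 135 min break → 9 h 33 min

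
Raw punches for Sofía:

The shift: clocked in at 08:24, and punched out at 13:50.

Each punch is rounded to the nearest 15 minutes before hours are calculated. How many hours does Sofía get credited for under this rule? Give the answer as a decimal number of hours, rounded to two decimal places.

5.25 hours

The shift: in 08:24→08:30, out 13:50→13:45; 5 h 15 min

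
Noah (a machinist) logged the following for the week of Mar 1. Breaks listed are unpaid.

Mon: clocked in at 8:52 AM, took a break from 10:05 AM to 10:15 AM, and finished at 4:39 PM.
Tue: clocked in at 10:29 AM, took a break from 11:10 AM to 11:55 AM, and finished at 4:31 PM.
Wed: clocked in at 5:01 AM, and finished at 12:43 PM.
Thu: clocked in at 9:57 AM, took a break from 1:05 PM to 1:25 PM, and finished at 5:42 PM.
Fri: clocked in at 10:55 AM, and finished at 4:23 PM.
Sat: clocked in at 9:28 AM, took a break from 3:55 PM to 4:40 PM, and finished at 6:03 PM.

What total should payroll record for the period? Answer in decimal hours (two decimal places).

41.32 hours

Mon: 8:52 AM–4:39 PM = 7 h 47 min; less 10 min break → 7 h 37 min
Tue: 10:29 AM–4:31 PM = 6 h 2 min; less 45 min break → 5 h 17 min
Wed: 5:01 AM–12:43 PM = 7 h 42 min
Thu: 9:57 AM–5:42 PM = 7 h 45 min; less 20 min break → 7 h 25 min
Fri: 10:55 AM–4:23 PM = 5 h 28 min
Sat: 9:28 AM–6:03 PM = 8 h 35 min; less 45 min break → 7 h 50 min
Total: 7 h 37 min + 5 h 17 min + 7 h 42 min + 7 h 25 min + 5 h 28 min + 7 h 50 min = 41 h 19 min.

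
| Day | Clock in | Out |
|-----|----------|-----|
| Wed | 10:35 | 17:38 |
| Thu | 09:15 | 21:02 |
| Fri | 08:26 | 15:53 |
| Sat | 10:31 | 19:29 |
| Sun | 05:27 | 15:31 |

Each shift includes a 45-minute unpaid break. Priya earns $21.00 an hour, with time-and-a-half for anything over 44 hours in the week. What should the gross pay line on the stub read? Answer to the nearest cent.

Wed: 10:35–17:38 = 7 h 3 min; less 45 min break → 6 h 18 min
Thu: 09:15–21:02 = 11 h 47 min; less 45 min break → 11 h 2 min
Fri: 08:26–15:53 = 7 h 27 min; less 45 min break → 6 h 42 min
Sat: 10:31–19:29 = 8 h 58 min; less 45 min break → 8 h 13 min
Sun: 05:27–15:31 = 10 h 4 min; less 45 min break → 9 h 19 min
Total worked: 41 h 34 min = 2494 min.
Regular 41 h 34 min = 2494 min at $21.00/h; overtime 0 h 0 min = 0 min at $31.50/h.
Pay = (2494 × $21.00 + 0 × $31.50) ÷ 60 = $872.90.

$872.90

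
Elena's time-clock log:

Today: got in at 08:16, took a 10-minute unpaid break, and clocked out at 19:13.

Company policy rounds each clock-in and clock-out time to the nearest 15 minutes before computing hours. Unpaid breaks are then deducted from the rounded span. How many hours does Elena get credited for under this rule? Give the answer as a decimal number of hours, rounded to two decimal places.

Today: in 08:16→08:15, out 19:13→19:15; 11 h 0 min − 10 min = 10 h 50 min

10.83 hours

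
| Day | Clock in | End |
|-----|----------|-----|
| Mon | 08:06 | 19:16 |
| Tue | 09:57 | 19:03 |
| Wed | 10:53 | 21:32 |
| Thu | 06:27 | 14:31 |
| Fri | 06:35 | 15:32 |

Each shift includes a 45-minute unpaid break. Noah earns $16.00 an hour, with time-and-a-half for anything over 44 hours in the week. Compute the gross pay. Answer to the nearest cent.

Mon: 08:06–19:16 = 11 h 10 min; less 45 min break → 10 h 25 min
Tue: 09:57–19:03 = 9 h 6 min; less 45 min break → 8 h 21 min
Wed: 10:53–21:32 = 10 h 39 min; less 45 min break → 9 h 54 min
Thu: 06:27–14:31 = 8 h 4 min; less 45 min break → 7 h 19 min
Fri: 06:35–15:32 = 8 h 57 min; less 45 min break → 8 h 12 min
Total worked: 44 h 11 min = 2651 min.
Regular 44 h 0 min = 2640 min at $16.00/h; overtime 0 h 11 min = 11 min at $24.00/h.
Pay = (2640 × $16.00 + 11 × $24.00) ÷ 60 = $708.40.

$708.40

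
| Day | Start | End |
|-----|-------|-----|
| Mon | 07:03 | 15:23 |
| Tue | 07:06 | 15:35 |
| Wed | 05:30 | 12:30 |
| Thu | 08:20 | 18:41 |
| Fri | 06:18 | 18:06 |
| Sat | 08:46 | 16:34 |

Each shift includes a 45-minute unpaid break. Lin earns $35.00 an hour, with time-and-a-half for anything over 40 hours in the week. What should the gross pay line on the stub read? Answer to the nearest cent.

$1886.50

Mon: 07:03–15:23 = 8 h 20 min; less 45 min break → 7 h 35 min
Tue: 07:06–15:35 = 8 h 29 min; less 45 min break → 7 h 44 min
Wed: 05:30–12:30 = 7 h 0 min; less 45 min break → 6 h 15 min
Thu: 08:20–18:41 = 10 h 21 min; less 45 min break → 9 h 36 min
Fri: 06:18–18:06 = 11 h 48 min; less 45 min break → 11 h 3 min
Sat: 08:46–16:34 = 7 h 48 min; less 45 min break → 7 h 3 min
Total worked: 49 h 16 min = 2956 min.
Regular 40 h 0 min = 2400 min at $35.00/h; overtime 9 h 16 min = 556 min at $52.50/h.
Pay = (2400 × $35.00 + 556 × $52.50) ÷ 60 = $1886.50.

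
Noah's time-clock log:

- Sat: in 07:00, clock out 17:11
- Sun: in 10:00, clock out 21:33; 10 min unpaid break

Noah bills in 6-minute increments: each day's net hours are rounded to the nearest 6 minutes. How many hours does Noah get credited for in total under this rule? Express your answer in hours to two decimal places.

Sat: 07:00–17:11 = 10 h 11 min → rounds to 10 h 12 min
Sun: 10:00–21:33 = 11 h 33 min − 10 min = 11 h 23 min → rounds to 11 h 24 min
Total credited: 21 h 36 min.

21.60 hours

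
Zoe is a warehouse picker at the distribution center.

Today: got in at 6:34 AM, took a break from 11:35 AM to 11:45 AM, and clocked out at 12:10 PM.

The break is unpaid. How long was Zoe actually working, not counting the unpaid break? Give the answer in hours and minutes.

Today: 6:34 AM–12:10 PM = 5 h 36 min; less 10 min break → 5 h 26 min

5 h 26 min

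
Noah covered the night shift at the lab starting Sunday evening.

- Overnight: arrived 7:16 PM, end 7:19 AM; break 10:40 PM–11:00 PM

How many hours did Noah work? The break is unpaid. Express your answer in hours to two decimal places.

11.72 hours

Overnight: 7:16 PM → midnight = 4 h 44 min; midnight → 7:19 AM = 7 h 19 min; span 12 h 3 min; less 20 min break → 11 h 43 min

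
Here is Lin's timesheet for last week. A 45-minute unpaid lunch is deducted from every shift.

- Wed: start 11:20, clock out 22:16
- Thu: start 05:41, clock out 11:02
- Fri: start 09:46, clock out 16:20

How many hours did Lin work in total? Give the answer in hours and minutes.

Wed: 11:20–22:16 = 10 h 56 min; less 45 min break → 10 h 11 min
Thu: 05:41–11:02 = 5 h 21 min; less 45 min break → 4 h 36 min
Fri: 09:46–16:20 = 6 h 34 min; less 45 min break → 5 h 49 min
Total: 10 h 11 min + 4 h 36 min + 5 h 49 min = 20 h 36 min.

20 h 36 min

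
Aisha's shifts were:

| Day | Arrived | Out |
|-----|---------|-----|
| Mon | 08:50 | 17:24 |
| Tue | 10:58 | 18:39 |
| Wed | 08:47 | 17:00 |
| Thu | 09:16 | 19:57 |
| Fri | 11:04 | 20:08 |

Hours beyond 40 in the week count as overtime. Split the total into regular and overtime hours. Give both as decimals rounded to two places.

Regular 40.00 hours, overtime 4.22 hours

Mon: 08:50–17:24 = 8 h 34 min
Tue: 10:58–18:39 = 7 h 41 min
Wed: 08:47–17:00 = 8 h 13 min
Thu: 09:16–19:57 = 10 h 41 min
Fri: 11:04–20:08 = 9 h 4 min
Total worked: 44 h 13 min = 44.22 h.
Threshold 40 h → overtime 4 h 13 min, regular 40 h 0 min.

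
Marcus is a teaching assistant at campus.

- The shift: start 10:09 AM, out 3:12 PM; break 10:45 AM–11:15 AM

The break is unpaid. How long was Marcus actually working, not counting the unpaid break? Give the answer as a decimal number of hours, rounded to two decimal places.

4.55 hours

The shift: 10:09 AM–3:12 PM = 5 h 3 min; less 30 min break → 4 h 33 min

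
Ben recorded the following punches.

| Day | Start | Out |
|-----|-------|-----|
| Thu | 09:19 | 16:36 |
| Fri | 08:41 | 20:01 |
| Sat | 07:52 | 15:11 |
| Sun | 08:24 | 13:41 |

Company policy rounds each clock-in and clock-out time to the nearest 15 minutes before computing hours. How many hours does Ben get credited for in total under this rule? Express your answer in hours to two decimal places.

31.25 hours

Thu: in 09:19→09:15, out 16:36→16:30; 7 h 15 min
Fri: in 08:41→08:45, out 20:01→20:00; 11 h 15 min
Sat: in 07:52→07:45, out 15:11→15:15; 7 h 30 min
Sun: in 08:24→08:30, out 13:41→13:45; 5 h 15 min
Total credited: 31 h 15 min.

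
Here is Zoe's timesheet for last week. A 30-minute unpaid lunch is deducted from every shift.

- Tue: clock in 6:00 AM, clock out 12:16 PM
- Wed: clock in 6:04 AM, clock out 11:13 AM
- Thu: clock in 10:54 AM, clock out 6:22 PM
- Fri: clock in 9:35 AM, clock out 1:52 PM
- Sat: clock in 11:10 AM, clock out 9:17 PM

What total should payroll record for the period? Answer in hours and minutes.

Tue: 6:00 AM–12:16 PM = 6 h 16 min; less 30 min break → 5 h 46 min
Wed: 6:04 AM–11:13 AM = 5 h 9 min; less 30 min break → 4 h 39 min
Thu: 10:54 AM–6:22 PM = 7 h 28 min; less 30 min break → 6 h 58 min
Fri: 9:35 AM–1:52 PM = 4 h 17 min; less 30 min break → 3 h 47 min
Sat: 11:10 AM–9:17 PM = 10 h 7 min; less 30 min break → 9 h 37 min
Total: 5 h 46 min + 4 h 39 min + 6 h 58 min + 3 h 47 min + 9 h 37 min = 30 h 47 min.

30 h 47 min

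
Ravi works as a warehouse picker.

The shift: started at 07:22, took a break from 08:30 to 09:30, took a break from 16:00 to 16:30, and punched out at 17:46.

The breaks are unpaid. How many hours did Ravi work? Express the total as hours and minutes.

The shift: 07:22–17:46 = 10 h 24 min; less 90 min break → 8 h 54 min

8 h 54 min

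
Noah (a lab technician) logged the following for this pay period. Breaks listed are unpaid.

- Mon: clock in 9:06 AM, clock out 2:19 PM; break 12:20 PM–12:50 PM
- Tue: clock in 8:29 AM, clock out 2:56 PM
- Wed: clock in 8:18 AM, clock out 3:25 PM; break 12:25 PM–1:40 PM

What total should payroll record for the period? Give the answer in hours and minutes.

Mon: 9:06 AM–2:19 PM = 5 h 13 min; less 30 min break → 4 h 43 min
Tue: 8:29 AM–2:56 PM = 6 h 27 min
Wed: 8:18 AM–3:25 PM = 7 h 7 min; less 75 min break → 5 h 52 min
Total: 4 h 43 min + 6 h 27 min + 5 h 52 min = 17 h 2 min.

17 h 2 min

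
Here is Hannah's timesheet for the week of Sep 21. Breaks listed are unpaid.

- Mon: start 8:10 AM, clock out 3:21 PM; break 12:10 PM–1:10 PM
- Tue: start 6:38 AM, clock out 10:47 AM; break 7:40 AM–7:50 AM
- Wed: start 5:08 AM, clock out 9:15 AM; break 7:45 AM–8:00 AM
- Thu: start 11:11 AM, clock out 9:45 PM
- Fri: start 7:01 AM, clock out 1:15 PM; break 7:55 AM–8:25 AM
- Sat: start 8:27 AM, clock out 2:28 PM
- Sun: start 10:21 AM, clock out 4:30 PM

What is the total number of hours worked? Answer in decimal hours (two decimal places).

Mon: 8:10 AM–3:21 PM = 7 h 11 min; less 60 min break → 6 h 11 min
Tue: 6:38 AM–10:47 AM = 4 h 9 min; less 10 min break → 3 h 59 min
Wed: 5:08 AM–9:15 AM = 4 h 7 min; less 15 min break → 3 h 52 min
Thu: 11:11 AM–9:45 PM = 10 h 34 min
Fri: 7:01 AM–1:15 PM = 6 h 14 min; less 30 min break → 5 h 44 min
Sat: 8:27 AM–2:28 PM = 6 h 1 min
Sun: 10:21 AM–4:30 PM = 6 h 9 min
Total: 6 h 11 min + 3 h 59 min + 3 h 52 min + 10 h 34 min + 5 h 44 min + 6 h 1 min + 6 h 9 min = 42 h 30 min.

42.50 hours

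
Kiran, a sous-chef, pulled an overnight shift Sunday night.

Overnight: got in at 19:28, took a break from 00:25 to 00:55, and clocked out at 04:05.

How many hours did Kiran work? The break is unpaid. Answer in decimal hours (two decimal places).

Overnight: 19:28 → midnight = 4 h 32 min; midnight → 04:05 = 4 h 5 min; span 8 h 37 min; less 30 min break → 8 h 7 min

8.12 hours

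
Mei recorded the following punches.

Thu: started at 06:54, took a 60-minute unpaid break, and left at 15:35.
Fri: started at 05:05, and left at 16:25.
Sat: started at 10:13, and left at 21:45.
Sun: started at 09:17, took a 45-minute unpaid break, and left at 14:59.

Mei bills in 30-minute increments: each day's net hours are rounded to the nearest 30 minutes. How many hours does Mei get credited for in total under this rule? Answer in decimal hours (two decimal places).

Thu: 06:54–15:35 = 8 h 41 min − 60 min = 7 h 41 min → rounds to 7 h 30 min
Fri: 05:05–16:25 = 11 h 20 min → rounds to 11 h 30 min
Sat: 10:13–21:45 = 11 h 32 min → rounds to 11 h 30 min
Sun: 09:17–14:59 = 5 h 42 min − 45 min = 4 h 57 min → rounds to 5 h 0 min
Total credited: 35 h 30 min.

35.50 hours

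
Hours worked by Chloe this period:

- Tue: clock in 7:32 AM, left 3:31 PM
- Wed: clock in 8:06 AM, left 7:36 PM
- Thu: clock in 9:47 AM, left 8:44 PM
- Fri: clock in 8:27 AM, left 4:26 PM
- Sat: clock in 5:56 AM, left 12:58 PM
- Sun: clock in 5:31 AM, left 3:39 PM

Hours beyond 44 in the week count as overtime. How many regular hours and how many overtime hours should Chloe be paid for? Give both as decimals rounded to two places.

Tue: 7:32 AM–3:31 PM = 7 h 59 min
Wed: 8:06 AM–7:36 PM = 11 h 30 min
Thu: 9:47 AM–8:44 PM = 10 h 57 min
Fri: 8:27 AM–4:26 PM = 7 h 59 min
Sat: 5:56 AM–12:58 PM = 7 h 2 min
Sun: 5:31 AM–3:39 PM = 10 h 8 min
Total worked: 55 h 35 min = 55.58 h.
Threshold 44 h → overtime 11 h 35 min, regular 44 h 0 min.

Regular 44.00 hours, overtime 11.58 hours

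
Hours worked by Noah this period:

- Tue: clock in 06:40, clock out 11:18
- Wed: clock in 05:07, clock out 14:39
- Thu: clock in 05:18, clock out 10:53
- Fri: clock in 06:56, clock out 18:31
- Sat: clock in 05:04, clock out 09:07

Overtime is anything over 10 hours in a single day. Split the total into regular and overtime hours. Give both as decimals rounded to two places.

Regular 33.80 hours, overtime 1.58 hours

Tue: 06:40–11:18 = 4 h 38 min
Wed: 05:07–14:39 = 9 h 32 min
Thu: 05:18–10:53 = 5 h 35 min
Fri: 06:56–18:31 = 11 h 35 min
Sat: 05:04–09:07 = 4 h 3 min
Tue reg 4 h 38 min / OT 0 h 0 min; Wed reg 9 h 32 min / OT 0 h 0 min; Thu reg 5 h 35 min / OT 0 h 0 min; Fri reg 10 h 0 min / OT 1 h 35 min; Sat reg 4 h 3 min / OT 0 h 0 min.
Totals: regular 33 h 48 min, overtime 1 h 35 min.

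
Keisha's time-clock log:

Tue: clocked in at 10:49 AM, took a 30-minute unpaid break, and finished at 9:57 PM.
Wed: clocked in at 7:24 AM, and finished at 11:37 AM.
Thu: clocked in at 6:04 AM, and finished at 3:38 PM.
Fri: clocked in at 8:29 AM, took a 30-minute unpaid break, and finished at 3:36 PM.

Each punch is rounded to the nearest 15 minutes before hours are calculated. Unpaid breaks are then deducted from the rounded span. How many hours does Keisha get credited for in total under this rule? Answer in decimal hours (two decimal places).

Tue: in 10:49 AM→10:45 AM, out 9:57 PM→10:00 PM; 11 h 15 min − 30 min = 10 h 45 min
Wed: in 7:24 AM→7:30 AM, out 11:37 AM→11:30 AM; 4 h 0 min
Thu: in 6:04 AM→6:00 AM, out 3:38 PM→3:45 PM; 9 h 45 min
Fri: in 8:29 AM→8:30 AM, out 3:36 PM→3:30 PM; 7 h 0 min − 30 min = 6 h 30 min
Total credited: 31 h 0 min.

31.00 hours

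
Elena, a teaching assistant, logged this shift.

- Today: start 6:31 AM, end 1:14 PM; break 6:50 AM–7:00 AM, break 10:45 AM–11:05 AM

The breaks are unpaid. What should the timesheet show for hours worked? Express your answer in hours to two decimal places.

Today: 6:31 AM–1:14 PM = 6 h 43 min; less 30 min break → 6 h 13 min

6.22 hours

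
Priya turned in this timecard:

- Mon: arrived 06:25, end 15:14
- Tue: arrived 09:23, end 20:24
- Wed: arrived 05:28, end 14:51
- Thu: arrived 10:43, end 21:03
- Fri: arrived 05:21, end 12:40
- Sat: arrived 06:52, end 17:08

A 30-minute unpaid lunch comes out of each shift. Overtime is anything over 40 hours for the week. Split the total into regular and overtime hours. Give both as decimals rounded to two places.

Mon: 06:25–15:14 = 8 h 49 min; less 30 min break → 8 h 19 min
Tue: 09:23–20:24 = 11 h 1 min; less 30 min break → 10 h 31 min
Wed: 05:28–14:51 = 9 h 23 min; less 30 min break → 8 h 53 min
Thu: 10:43–21:03 = 10 h 20 min; less 30 min break → 9 h 50 min
Fri: 05:21–12:40 = 7 h 19 min; less 30 min break → 6 h 49 min
Sat: 06:52–17:08 = 10 h 16 min; less 30 min break → 9 h 46 min
Total worked: 54 h 8 min = 54.13 h.
Threshold 40 h → overtime 14 h 8 min, regular 40 h 0 min.

Regular 40.00 hours, overtime 14.13 hours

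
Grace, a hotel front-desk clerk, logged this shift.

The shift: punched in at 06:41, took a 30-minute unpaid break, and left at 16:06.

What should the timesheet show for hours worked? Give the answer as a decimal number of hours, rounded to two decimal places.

8.92 hours

The shift: 06:41–16:06 = 9 h 25 min; less 30 min break → 8 h 55 min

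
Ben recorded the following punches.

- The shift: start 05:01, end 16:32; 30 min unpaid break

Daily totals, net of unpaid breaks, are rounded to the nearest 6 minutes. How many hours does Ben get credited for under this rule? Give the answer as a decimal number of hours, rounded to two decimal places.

11.00 hours

The shift: 05:01–16:32 = 11 h 31 min − 30 min = 11 h 1 min → rounds to 11 h 0 min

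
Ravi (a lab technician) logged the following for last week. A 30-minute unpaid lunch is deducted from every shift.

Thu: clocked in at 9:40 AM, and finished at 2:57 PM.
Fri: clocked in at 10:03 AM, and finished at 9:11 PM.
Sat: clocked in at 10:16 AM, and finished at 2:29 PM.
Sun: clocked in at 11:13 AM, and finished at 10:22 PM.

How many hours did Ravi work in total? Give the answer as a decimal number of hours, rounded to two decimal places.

29.78 hours

Thu: 9:40 AM–2:57 PM = 5 h 17 min; less 30 min break → 4 h 47 min
Fri: 10:03 AM–9:11 PM = 11 h 8 min; less 30 min break → 10 h 38 min
Sat: 10:16 AM–2:29 PM = 4 h 13 min; less 30 min break → 3 h 43 min
Sun: 11:13 AM–10:22 PM = 11 h 9 min; less 30 min break → 10 h 39 min
Total: 4 h 47 min + 10 h 38 min + 3 h 43 min + 10 h 39 min = 29 h 47 min.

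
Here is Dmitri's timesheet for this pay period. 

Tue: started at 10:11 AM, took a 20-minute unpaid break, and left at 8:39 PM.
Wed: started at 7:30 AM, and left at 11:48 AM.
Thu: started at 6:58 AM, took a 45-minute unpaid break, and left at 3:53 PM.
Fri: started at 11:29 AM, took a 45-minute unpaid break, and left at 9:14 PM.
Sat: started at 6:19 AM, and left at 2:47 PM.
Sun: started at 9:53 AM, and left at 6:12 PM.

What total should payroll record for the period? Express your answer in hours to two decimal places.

48.38 hours

Tue: 10:11 AM–8:39 PM = 10 h 28 min; less 20 min break → 10 h 8 min
Wed: 7:30 AM–11:48 AM = 4 h 18 min
Thu: 6:58 AM–3:53 PM = 8 h 55 min; less 45 min break → 8 h 10 min
Fri: 11:29 AM–9:14 PM = 9 h 45 min; less 45 min break → 9 h 0 min
Sat: 6:19 AM–2:47 PM = 8 h 28 min
Sun: 9:53 AM–6:12 PM = 8 h 19 min
Total: 10 h 8 min + 4 h 18 min + 8 h 10 min + 9 h 0 min + 8 h 28 min + 8 h 19 min = 48 h 23 min.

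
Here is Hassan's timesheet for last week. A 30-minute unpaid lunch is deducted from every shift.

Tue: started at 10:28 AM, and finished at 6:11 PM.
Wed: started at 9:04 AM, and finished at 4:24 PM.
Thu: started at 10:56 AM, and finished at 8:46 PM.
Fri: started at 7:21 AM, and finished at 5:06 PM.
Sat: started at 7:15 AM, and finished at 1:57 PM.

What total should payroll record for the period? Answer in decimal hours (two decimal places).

Tue: 10:28 AM–6:11 PM = 7 h 43 min; less 30 min break → 7 h 13 min
Wed: 9:04 AM–4:24 PM = 7 h 20 min; less 30 min break → 6 h 50 min
Thu: 10:56 AM–8:46 PM = 9 h 50 min; less 30 min break → 9 h 20 min
Fri: 7:21 AM–5:06 PM = 9 h 45 min; less 30 min break → 9 h 15 min
Sat: 7:15 AM–1:57 PM = 6 h 42 min; less 30 min break → 6 h 12 min
Total: 7 h 13 min + 6 h 50 min + 9 h 20 min + 9 h 15 min + 6 h 12 min = 38 h 50 min.

38.83 hours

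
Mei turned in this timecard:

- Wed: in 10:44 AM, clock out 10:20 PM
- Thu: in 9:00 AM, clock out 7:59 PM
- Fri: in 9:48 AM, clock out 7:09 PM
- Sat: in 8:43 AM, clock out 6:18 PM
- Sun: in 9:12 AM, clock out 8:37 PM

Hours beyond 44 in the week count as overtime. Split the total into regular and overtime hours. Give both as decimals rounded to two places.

Wed: 10:44 AM–10:20 PM = 11 h 36 min
Thu: 9:00 AM–7:59 PM = 10 h 59 min
Fri: 9:48 AM–7:09 PM = 9 h 21 min
Sat: 8:43 AM–6:18 PM = 9 h 35 min
Sun: 9:12 AM–8:37 PM = 11 h 25 min
Total worked: 52 h 56 min = 52.93 h.
Threshold 44 h → overtime 8 h 56 min, regular 44 h 0 min.

Regular 44.00 hours, overtime 8.93 hours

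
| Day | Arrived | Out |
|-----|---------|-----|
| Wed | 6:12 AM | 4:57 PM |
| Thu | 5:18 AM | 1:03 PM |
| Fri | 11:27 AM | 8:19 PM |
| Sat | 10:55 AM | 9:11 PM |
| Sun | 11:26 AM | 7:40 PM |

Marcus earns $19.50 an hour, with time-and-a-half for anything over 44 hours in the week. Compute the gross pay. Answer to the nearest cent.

Wed: 6:12 AM–4:57 PM = 10 h 45 min
Thu: 5:18 AM–1:03 PM = 7 h 45 min
Fri: 11:27 AM–8:19 PM = 8 h 52 min
Sat: 10:55 AM–9:11 PM = 10 h 16 min
Sun: 11:26 AM–7:40 PM = 8 h 14 min
Total worked: 45 h 52 min = 2752 min.
Regular 44 h 0 min = 2640 min at $19.50/h; overtime 1 h 52 min = 112 min at $29.25/h.
Pay = (2640 × $19.50 + 112 × $29.25) ÷ 60 = $912.60.

$912.60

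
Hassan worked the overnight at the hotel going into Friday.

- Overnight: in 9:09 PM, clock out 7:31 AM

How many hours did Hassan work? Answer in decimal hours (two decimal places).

10.37 hours

Overnight: 9:09 PM → midnight = 2 h 51 min; midnight → 7:31 AM = 7 h 31 min; span 10 h 22 min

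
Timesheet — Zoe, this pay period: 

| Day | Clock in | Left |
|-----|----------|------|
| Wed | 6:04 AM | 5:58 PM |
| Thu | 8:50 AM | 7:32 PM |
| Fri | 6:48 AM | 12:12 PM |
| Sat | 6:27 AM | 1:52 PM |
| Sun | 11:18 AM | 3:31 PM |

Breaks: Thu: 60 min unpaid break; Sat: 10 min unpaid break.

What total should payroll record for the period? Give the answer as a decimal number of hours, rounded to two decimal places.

Wed: 6:04 AM–5:58 PM = 11 h 54 min
Thu: 8:50 AM–7:32 PM = 10 h 42 min; less 60 min break → 9 h 42 min
Fri: 6:48 AM–12:12 PM = 5 h 24 min
Sat: 6:27 AM–1:52 PM = 7 h 25 min; less 10 min break → 7 h 15 min
Sun: 11:18 AM–3:31 PM = 4 h 13 min
Total: 11 h 54 min + 9 h 42 min + 5 h 24 min + 7 h 15 min + 4 h 13 min = 38 h 28 min.

38.47 hours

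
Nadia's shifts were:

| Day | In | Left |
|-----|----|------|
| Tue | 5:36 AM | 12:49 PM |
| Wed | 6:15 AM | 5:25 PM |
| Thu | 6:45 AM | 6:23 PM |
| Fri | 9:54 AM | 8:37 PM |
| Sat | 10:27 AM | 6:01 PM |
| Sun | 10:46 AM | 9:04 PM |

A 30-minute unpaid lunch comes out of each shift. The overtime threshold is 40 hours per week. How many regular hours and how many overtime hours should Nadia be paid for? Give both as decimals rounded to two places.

Tue: 5:36 AM–12:49 PM = 7 h 13 min; less 30 min break → 6 h 43 min
Wed: 6:15 AM–5:25 PM = 11 h 10 min; less 30 min break → 10 h 40 min
Thu: 6:45 AM–6:23 PM = 11 h 38 min; less 30 min break → 11 h 8 min
Fri: 9:54 AM–8:37 PM = 10 h 43 min; less 30 min break → 10 h 13 min
Sat: 10:27 AM–6:01 PM = 7 h 34 min; less 30 min break → 7 h 4 min
Sun: 10:46 AM–9:04 PM = 10 h 18 min; less 30 min break → 9 h 48 min
Total worked: 55 h 36 min = 55.60 h.
Threshold 40 h → overtime 15 h 36 min, regular 40 h 0 min.

Regular 40.00 hours, overtime 15.60 hours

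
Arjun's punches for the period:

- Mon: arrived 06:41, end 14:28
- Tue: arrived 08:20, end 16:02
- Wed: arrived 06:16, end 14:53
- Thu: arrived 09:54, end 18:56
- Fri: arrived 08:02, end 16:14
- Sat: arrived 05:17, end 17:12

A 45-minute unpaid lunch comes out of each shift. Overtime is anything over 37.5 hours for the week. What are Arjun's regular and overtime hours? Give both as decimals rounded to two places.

Regular 37.50 hours, overtime 11.25 hours

Mon: 06:41–14:28 = 7 h 47 min; less 45 min break → 7 h 2 min
Tue: 08:20–16:02 = 7 h 42 min; less 45 min break → 6 h 57 min
Wed: 06:16–14:53 = 8 h 37 min; less 45 min break → 7 h 52 min
Thu: 09:54–18:56 = 9 h 2 min; less 45 min break → 8 h 17 min
Fri: 08:02–16:14 = 8 h 12 min; less 45 min break → 7 h 27 min
Sat: 05:17–17:12 = 11 h 55 min; less 45 min break → 11 h 10 min
Total worked: 48 h 45 min = 48.75 h.
Threshold 37.5 h → overtime 11 h 15 min, regular 37 h 30 min.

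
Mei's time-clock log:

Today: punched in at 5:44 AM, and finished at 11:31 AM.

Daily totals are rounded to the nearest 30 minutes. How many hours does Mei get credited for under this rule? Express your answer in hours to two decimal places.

Today: 5:44 AM–11:31 AM = 5 h 47 min → rounds to 6 h 0 min

6.00 hours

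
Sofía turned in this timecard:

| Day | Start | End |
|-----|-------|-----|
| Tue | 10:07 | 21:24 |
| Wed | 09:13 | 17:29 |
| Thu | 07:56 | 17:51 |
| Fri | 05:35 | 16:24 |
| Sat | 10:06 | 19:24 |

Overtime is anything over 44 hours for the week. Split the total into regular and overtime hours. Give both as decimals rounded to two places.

Tue: 10:07–21:24 = 11 h 17 min
Wed: 09:13–17:29 = 8 h 16 min
Thu: 07:56–17:51 = 9 h 55 min
Fri: 05:35–16:24 = 10 h 49 min
Sat: 10:06–19:24 = 9 h 18 min
Total worked: 49 h 35 min = 49.58 h.
Threshold 44 h → overtime 5 h 35 min, regular 44 h 0 min.

Regular 44.00 hours, overtime 5.58 hours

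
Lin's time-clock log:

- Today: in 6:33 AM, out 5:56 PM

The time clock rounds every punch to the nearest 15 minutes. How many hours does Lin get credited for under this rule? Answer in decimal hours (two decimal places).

Today: in 6:33 AM→6:30 AM, out 5:56 PM→6:00 PM; 11 h 30 min

11.50 hours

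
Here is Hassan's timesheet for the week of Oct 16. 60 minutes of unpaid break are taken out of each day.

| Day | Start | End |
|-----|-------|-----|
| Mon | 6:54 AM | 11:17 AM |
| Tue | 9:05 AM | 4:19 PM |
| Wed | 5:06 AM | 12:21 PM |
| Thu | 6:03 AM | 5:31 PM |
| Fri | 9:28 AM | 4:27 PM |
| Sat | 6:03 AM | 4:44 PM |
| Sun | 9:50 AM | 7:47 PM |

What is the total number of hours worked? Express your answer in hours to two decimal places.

Mon: 6:54 AM–11:17 AM = 4 h 23 min; less 60 min break → 3 h 23 min
Tue: 9:05 AM–4:19 PM = 7 h 14 min; less 60 min break → 6 h 14 min
Wed: 5:06 AM–12:21 PM = 7 h 15 min; less 60 min break → 6 h 15 min
Thu: 6:03 AM–5:31 PM = 11 h 28 min; less 60 min break → 10 h 28 min
Fri: 9:28 AM–4:27 PM = 6 h 59 min; less 60 min break → 5 h 59 min
Sat: 6:03 AM–4:44 PM = 10 h 41 min; less 60 min break → 9 h 41 min
Sun: 9:50 AM–7:47 PM = 9 h 57 min; less 60 min break → 8 h 57 min
Total: 3 h 23 min + 6 h 14 min + 6 h 15 min + 10 h 28 min + 5 h 59 min + 9 h 41 min + 8 h 57 min = 50 h 57 min.

50.95 hours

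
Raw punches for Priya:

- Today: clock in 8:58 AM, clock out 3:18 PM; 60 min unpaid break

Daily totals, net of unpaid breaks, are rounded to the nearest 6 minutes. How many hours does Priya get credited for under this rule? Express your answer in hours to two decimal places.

5.30 hours

Today: 8:58 AM–3:18 PM = 6 h 20 min − 60 min = 5 h 20 min → rounds to 5 h 18 min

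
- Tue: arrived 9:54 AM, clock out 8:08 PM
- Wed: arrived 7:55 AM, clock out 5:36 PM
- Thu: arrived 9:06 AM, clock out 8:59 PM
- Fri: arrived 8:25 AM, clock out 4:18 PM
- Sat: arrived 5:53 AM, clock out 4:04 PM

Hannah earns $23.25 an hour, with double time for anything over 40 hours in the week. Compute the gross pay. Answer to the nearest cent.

$1388.80

Tue: 9:54 AM–8:08 PM = 10 h 14 min
Wed: 7:55 AM–5:36 PM = 9 h 41 min
Thu: 9:06 AM–8:59 PM = 11 h 53 min
Fri: 8:25 AM–4:18 PM = 7 h 53 min
Sat: 5:53 AM–4:04 PM = 10 h 11 min
Total worked: 49 h 52 min = 2992 min.
Regular 40 h 0 min = 2400 min at $23.25/h; overtime 9 h 52 min = 592 min at $46.50/h.
Pay = (2400 × $23.25 + 592 × $46.50) ÷ 60 = $1388.80.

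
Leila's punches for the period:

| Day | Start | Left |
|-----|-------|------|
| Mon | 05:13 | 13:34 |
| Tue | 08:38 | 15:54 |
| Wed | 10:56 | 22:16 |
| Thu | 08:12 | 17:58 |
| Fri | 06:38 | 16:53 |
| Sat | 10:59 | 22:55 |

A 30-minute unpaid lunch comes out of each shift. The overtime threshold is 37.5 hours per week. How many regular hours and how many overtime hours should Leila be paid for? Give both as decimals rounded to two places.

Regular 37.50 hours, overtime 18.40 hours

Mon: 05:13–13:34 = 8 h 21 min; less 30 min break → 7 h 51 min
Tue: 08:38–15:54 = 7 h 16 min; less 30 min break → 6 h 46 min
Wed: 10:56–22:16 = 11 h 20 min; less 30 min break → 10 h 50 min
Thu: 08:12–17:58 = 9 h 46 min; less 30 min break → 9 h 16 min
Fri: 06:38–16:53 = 10 h 15 min; less 30 min break → 9 h 45 min
Sat: 10:59–22:55 = 11 h 56 min; less 30 min break → 11 h 26 min
Total worked: 55 h 54 min = 55.90 h.
Threshold 37.5 h → overtime 18 h 24 min, regular 37 h 30 min.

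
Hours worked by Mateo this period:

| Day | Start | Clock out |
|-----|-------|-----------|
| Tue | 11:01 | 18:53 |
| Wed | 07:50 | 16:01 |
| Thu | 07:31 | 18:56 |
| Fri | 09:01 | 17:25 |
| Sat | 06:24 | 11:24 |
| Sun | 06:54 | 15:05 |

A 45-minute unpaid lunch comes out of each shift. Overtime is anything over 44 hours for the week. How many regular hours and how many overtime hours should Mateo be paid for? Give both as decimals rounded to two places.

Tue: 11:01–18:53 = 7 h 52 min; less 45 min break → 7 h 7 min
Wed: 07:50–16:01 = 8 h 11 min; less 45 min break → 7 h 26 min
Thu: 07:31–18:56 = 11 h 25 min; less 45 min break → 10 h 40 min
Fri: 09:01–17:25 = 8 h 24 min; less 45 min break → 7 h 39 min
Sat: 06:24–11:24 = 5 h 0 min; less 45 min break → 4 h 15 min
Sun: 06:54–15:05 = 8 h 11 min; less 45 min break → 7 h 26 min
Total worked: 44 h 33 min = 44.55 h.
Threshold 44 h → overtime 0 h 33 min, regular 44 h 0 min.

Regular 44.00 hours, overtime 0.55 hours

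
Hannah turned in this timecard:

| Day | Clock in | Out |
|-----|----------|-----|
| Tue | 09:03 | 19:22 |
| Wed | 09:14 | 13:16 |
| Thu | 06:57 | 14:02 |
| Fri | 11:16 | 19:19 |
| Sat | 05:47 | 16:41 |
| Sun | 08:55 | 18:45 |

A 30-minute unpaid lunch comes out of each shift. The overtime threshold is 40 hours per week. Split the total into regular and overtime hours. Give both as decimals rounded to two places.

Regular 40.00 hours, overtime 7.22 hours

Tue: 09:03–19:22 = 10 h 19 min; less 30 min break → 9 h 49 min
Wed: 09:14–13:16 = 4 h 2 min; less 30 min break → 3 h 32 min
Thu: 06:57–14:02 = 7 h 5 min; less 30 min break → 6 h 35 min
Fri: 11:16–19:19 = 8 h 3 min; less 30 min break → 7 h 33 min
Sat: 05:47–16:41 = 10 h 54 min; less 30 min break → 10 h 24 min
Sun: 08:55–18:45 = 9 h 50 min; less 30 min break → 9 h 20 min
Total worked: 47 h 13 min = 47.22 h.
Threshold 40 h → overtime 7 h 13 min, regular 40 h 0 min.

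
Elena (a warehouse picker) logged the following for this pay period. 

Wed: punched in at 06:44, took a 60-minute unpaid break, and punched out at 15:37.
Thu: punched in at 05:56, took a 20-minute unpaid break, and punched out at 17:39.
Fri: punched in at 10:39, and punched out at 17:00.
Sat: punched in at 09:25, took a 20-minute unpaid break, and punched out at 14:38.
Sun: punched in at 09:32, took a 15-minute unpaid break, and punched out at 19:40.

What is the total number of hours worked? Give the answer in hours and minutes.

Wed: 06:44–15:37 = 8 h 53 min; less 60 min break → 7 h 53 min
Thu: 05:56–17:39 = 11 h 43 min; less 20 min break → 11 h 23 min
Fri: 10:39–17:00 = 6 h 21 min
Sat: 09:25–14:38 = 5 h 13 min; less 20 min break → 4 h 53 min
Sun: 09:32–19:40 = 10 h 8 min; less 15 min break → 9 h 53 min
Total: 7 h 53 min + 11 h 23 min + 6 h 21 min + 4 h 53 min + 9 h 53 min = 40 h 23 min.

40 h 23 min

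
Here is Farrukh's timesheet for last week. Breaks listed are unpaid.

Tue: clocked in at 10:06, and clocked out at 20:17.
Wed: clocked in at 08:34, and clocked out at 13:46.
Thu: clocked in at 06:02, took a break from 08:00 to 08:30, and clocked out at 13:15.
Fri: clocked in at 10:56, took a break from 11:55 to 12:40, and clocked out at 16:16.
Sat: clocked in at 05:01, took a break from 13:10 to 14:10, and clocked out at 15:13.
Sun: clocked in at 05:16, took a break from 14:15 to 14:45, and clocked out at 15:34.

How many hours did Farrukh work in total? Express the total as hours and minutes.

Tue: 10:06–20:17 = 10 h 11 min
Wed: 08:34–13:46 = 5 h 12 min
Thu: 06:02–13:15 = 7 h 13 min; less 30 min break → 6 h 43 min
Fri: 10:56–16:16 = 5 h 20 min; less 45 min break → 4 h 35 min
Sat: 05:01–15:13 = 10 h 12 min; less 60 min break → 9 h 12 min
Sun: 05:16–15:34 = 10 h 18 min; less 30 min break → 9 h 48 min
Total: 10 h 11 min + 5 h 12 min + 6 h 43 min + 4 h 35 min + 9 h 12 min + 9 h 48 min = 45 h 41 min.

45 h 41 min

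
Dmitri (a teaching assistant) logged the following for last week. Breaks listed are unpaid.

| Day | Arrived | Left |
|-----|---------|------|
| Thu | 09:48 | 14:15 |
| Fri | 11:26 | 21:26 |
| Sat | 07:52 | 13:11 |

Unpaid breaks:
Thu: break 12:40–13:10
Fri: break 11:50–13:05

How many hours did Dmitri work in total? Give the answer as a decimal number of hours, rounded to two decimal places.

Thu: 09:48–14:15 = 4 h 27 min; less 30 min break → 3 h 57 min
Fri: 11:26–21:26 = 10 h 0 min; less 75 min break → 8 h 45 min
Sat: 07:52–13:11 = 5 h 19 min
Total: 3 h 57 min + 8 h 45 min + 5 h 19 min = 18 h 1 min.

18.02 hours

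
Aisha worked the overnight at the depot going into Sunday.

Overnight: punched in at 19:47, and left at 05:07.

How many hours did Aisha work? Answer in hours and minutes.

Overnight: 19:47 → midnight = 4 h 13 min; midnight → 05:07 = 5 h 7 min; span 9 h 20 min

9 h 20 min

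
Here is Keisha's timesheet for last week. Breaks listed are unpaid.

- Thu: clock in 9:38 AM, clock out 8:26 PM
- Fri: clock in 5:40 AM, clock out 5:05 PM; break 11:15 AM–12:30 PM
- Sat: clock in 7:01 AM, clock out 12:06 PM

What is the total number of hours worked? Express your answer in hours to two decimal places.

Thu: 9:38 AM–8:26 PM = 10 h 48 min
Fri: 5:40 AM–5:05 PM = 11 h 25 min; less 75 min break → 10 h 10 min
Sat: 7:01 AM–12:06 PM = 5 h 5 min
Total: 10 h 48 min + 10 h 10 min + 5 h 5 min = 26 h 3 min.

26.05 hours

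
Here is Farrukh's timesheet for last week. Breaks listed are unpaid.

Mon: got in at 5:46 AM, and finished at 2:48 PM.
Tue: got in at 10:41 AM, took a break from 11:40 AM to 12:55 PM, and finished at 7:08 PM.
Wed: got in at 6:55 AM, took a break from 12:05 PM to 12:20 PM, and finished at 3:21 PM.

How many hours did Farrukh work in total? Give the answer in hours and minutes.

Mon: 5:46 AM–2:48 PM = 9 h 2 min
Tue: 10:41 AM–7:08 PM = 8 h 27 min; less 75 min break → 7 h 12 min
Wed: 6:55 AM–3:21 PM = 8 h 26 min; less 15 min break → 8 h 11 min
Total: 9 h 2 min + 7 h 12 min + 8 h 11 min = 24 h 25 min.

24 h 25 min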